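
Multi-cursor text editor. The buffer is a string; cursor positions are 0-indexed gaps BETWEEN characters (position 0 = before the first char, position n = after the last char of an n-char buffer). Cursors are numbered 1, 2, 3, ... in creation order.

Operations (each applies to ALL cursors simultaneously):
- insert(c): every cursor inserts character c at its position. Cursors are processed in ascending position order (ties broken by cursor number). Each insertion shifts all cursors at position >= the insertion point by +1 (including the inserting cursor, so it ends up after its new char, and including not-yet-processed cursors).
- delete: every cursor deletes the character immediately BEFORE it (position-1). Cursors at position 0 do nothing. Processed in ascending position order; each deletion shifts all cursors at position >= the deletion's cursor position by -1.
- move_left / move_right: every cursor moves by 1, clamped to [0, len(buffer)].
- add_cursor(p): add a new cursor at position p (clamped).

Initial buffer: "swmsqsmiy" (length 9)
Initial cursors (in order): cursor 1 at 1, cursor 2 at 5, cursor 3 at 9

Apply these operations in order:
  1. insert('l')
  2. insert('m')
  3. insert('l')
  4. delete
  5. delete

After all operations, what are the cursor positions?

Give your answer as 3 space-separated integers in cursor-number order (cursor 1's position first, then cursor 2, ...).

After op 1 (insert('l')): buffer="slwmsqlsmiyl" (len 12), cursors c1@2 c2@7 c3@12, authorship .1....2....3
After op 2 (insert('m')): buffer="slmwmsqlmsmiylm" (len 15), cursors c1@3 c2@9 c3@15, authorship .11....22....33
After op 3 (insert('l')): buffer="slmlwmsqlmlsmiylml" (len 18), cursors c1@4 c2@11 c3@18, authorship .111....222....333
After op 4 (delete): buffer="slmwmsqlmsmiylm" (len 15), cursors c1@3 c2@9 c3@15, authorship .11....22....33
After op 5 (delete): buffer="slwmsqlsmiyl" (len 12), cursors c1@2 c2@7 c3@12, authorship .1....2....3

Answer: 2 7 12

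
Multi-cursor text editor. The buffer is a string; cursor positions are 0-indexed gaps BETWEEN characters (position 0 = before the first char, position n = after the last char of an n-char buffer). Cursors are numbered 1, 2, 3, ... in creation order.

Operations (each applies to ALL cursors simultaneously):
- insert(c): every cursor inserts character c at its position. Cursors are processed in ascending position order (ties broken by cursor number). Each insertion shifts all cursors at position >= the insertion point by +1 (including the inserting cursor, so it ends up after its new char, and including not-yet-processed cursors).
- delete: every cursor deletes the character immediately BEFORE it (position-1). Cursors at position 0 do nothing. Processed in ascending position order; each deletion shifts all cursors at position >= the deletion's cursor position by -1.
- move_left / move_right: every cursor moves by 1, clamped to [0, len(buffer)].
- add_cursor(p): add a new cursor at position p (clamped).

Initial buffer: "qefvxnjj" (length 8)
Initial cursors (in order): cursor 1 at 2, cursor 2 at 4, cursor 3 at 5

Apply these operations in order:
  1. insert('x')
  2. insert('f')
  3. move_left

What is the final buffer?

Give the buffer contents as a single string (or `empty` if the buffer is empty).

After op 1 (insert('x')): buffer="qexfvxxxnjj" (len 11), cursors c1@3 c2@6 c3@8, authorship ..1..2.3...
After op 2 (insert('f')): buffer="qexffvxfxxfnjj" (len 14), cursors c1@4 c2@8 c3@11, authorship ..11..22.33...
After op 3 (move_left): buffer="qexffvxfxxfnjj" (len 14), cursors c1@3 c2@7 c3@10, authorship ..11..22.33...

Answer: qexffvxfxxfnjj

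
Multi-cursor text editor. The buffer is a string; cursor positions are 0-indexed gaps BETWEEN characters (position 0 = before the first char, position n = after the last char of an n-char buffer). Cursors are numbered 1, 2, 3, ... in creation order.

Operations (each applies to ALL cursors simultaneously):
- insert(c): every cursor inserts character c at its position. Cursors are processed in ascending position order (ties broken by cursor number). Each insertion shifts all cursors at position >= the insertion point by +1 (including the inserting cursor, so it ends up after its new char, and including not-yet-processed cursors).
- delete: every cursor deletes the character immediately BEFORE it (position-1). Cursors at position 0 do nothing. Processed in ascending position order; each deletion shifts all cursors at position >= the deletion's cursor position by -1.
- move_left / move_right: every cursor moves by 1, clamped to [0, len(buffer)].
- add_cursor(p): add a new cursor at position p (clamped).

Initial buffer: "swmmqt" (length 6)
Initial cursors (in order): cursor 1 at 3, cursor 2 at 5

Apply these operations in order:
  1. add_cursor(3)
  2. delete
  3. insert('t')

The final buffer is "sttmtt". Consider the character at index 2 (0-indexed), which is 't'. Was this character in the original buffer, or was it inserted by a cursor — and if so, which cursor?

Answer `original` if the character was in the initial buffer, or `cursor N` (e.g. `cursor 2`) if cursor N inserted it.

Answer: cursor 3

Derivation:
After op 1 (add_cursor(3)): buffer="swmmqt" (len 6), cursors c1@3 c3@3 c2@5, authorship ......
After op 2 (delete): buffer="smt" (len 3), cursors c1@1 c3@1 c2@2, authorship ...
After op 3 (insert('t')): buffer="sttmtt" (len 6), cursors c1@3 c3@3 c2@5, authorship .13.2.
Authorship (.=original, N=cursor N): . 1 3 . 2 .
Index 2: author = 3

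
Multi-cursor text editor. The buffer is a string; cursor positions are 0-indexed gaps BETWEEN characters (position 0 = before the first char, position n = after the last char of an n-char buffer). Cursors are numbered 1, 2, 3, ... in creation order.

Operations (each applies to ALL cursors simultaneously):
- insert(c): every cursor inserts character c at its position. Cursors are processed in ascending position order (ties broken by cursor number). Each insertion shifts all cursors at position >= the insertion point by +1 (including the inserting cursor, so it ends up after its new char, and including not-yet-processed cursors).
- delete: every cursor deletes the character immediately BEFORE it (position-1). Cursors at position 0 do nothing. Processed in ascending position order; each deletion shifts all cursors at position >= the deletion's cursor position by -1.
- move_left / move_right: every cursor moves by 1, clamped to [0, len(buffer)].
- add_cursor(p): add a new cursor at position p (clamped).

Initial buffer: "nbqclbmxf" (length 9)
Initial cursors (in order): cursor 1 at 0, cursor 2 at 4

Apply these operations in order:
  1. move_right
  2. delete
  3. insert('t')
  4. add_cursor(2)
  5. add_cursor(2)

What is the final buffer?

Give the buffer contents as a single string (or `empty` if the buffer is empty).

After op 1 (move_right): buffer="nbqclbmxf" (len 9), cursors c1@1 c2@5, authorship .........
After op 2 (delete): buffer="bqcbmxf" (len 7), cursors c1@0 c2@3, authorship .......
After op 3 (insert('t')): buffer="tbqctbmxf" (len 9), cursors c1@1 c2@5, authorship 1...2....
After op 4 (add_cursor(2)): buffer="tbqctbmxf" (len 9), cursors c1@1 c3@2 c2@5, authorship 1...2....
After op 5 (add_cursor(2)): buffer="tbqctbmxf" (len 9), cursors c1@1 c3@2 c4@2 c2@5, authorship 1...2....

Answer: tbqctbmxf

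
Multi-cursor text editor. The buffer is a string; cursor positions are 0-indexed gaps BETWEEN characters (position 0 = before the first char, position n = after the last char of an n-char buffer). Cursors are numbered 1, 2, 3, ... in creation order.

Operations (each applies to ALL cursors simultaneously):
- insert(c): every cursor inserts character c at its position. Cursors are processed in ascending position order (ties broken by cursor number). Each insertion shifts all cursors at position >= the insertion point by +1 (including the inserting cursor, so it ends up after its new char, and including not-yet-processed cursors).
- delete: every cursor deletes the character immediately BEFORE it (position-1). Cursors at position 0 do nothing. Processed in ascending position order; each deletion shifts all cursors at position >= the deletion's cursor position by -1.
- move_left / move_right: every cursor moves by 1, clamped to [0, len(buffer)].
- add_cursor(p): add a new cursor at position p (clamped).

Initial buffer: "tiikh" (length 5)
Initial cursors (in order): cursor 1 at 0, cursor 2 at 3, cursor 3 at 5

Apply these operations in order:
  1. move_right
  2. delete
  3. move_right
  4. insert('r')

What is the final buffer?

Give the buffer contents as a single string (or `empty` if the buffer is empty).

After op 1 (move_right): buffer="tiikh" (len 5), cursors c1@1 c2@4 c3@5, authorship .....
After op 2 (delete): buffer="ii" (len 2), cursors c1@0 c2@2 c3@2, authorship ..
After op 3 (move_right): buffer="ii" (len 2), cursors c1@1 c2@2 c3@2, authorship ..
After op 4 (insert('r')): buffer="irirr" (len 5), cursors c1@2 c2@5 c3@5, authorship .1.23

Answer: irirr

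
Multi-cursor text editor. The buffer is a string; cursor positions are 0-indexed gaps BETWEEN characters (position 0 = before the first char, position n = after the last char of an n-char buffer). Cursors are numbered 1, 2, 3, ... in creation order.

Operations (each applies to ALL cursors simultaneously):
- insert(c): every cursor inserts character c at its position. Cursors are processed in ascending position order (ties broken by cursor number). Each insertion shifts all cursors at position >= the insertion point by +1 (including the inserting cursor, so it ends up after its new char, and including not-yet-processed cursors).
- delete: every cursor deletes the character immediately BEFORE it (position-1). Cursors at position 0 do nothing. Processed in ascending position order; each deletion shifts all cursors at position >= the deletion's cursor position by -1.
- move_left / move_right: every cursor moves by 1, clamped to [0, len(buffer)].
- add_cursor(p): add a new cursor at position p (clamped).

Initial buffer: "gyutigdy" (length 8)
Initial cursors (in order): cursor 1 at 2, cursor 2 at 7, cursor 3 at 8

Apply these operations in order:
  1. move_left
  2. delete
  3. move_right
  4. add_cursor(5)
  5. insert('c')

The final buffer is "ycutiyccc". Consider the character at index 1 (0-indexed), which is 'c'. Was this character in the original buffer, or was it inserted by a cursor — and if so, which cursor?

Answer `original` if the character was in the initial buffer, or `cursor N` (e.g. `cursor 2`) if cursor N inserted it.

After op 1 (move_left): buffer="gyutigdy" (len 8), cursors c1@1 c2@6 c3@7, authorship ........
After op 2 (delete): buffer="yutiy" (len 5), cursors c1@0 c2@4 c3@4, authorship .....
After op 3 (move_right): buffer="yutiy" (len 5), cursors c1@1 c2@5 c3@5, authorship .....
After op 4 (add_cursor(5)): buffer="yutiy" (len 5), cursors c1@1 c2@5 c3@5 c4@5, authorship .....
After op 5 (insert('c')): buffer="ycutiyccc" (len 9), cursors c1@2 c2@9 c3@9 c4@9, authorship .1....234
Authorship (.=original, N=cursor N): . 1 . . . . 2 3 4
Index 1: author = 1

Answer: cursor 1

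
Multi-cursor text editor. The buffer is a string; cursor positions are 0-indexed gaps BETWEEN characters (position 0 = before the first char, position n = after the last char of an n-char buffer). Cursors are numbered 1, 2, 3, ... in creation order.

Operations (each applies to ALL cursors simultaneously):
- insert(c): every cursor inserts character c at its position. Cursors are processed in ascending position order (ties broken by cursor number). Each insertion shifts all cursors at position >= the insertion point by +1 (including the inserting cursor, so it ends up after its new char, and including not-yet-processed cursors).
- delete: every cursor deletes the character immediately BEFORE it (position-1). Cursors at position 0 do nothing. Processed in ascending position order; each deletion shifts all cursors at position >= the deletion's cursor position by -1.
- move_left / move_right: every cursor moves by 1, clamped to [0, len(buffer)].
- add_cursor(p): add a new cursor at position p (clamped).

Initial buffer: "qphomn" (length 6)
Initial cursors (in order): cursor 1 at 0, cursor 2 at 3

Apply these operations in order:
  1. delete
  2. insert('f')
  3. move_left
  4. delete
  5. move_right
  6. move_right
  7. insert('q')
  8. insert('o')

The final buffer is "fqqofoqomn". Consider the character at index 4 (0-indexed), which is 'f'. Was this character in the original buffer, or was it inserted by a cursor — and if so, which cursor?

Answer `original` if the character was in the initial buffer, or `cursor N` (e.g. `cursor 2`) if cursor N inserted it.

Answer: cursor 2

Derivation:
After op 1 (delete): buffer="qpomn" (len 5), cursors c1@0 c2@2, authorship .....
After op 2 (insert('f')): buffer="fqpfomn" (len 7), cursors c1@1 c2@4, authorship 1..2...
After op 3 (move_left): buffer="fqpfomn" (len 7), cursors c1@0 c2@3, authorship 1..2...
After op 4 (delete): buffer="fqfomn" (len 6), cursors c1@0 c2@2, authorship 1.2...
After op 5 (move_right): buffer="fqfomn" (len 6), cursors c1@1 c2@3, authorship 1.2...
After op 6 (move_right): buffer="fqfomn" (len 6), cursors c1@2 c2@4, authorship 1.2...
After op 7 (insert('q')): buffer="fqqfoqmn" (len 8), cursors c1@3 c2@6, authorship 1.12.2..
After op 8 (insert('o')): buffer="fqqofoqomn" (len 10), cursors c1@4 c2@8, authorship 1.112.22..
Authorship (.=original, N=cursor N): 1 . 1 1 2 . 2 2 . .
Index 4: author = 2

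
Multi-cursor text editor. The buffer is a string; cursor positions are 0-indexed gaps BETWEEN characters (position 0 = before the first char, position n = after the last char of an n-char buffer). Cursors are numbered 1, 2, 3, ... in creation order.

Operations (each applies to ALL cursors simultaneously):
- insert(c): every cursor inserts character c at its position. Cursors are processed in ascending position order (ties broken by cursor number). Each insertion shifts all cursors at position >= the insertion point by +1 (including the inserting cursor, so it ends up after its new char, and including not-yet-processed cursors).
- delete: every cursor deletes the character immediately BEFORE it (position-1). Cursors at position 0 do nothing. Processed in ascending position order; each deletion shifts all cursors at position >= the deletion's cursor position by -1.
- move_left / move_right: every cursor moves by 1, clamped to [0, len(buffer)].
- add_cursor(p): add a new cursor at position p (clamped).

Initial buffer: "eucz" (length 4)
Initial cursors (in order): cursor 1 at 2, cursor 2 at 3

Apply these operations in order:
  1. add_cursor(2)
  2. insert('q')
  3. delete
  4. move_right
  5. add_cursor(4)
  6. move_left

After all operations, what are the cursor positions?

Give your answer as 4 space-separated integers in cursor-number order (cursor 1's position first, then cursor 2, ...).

Answer: 2 3 2 3

Derivation:
After op 1 (add_cursor(2)): buffer="eucz" (len 4), cursors c1@2 c3@2 c2@3, authorship ....
After op 2 (insert('q')): buffer="euqqcqz" (len 7), cursors c1@4 c3@4 c2@6, authorship ..13.2.
After op 3 (delete): buffer="eucz" (len 4), cursors c1@2 c3@2 c2@3, authorship ....
After op 4 (move_right): buffer="eucz" (len 4), cursors c1@3 c3@3 c2@4, authorship ....
After op 5 (add_cursor(4)): buffer="eucz" (len 4), cursors c1@3 c3@3 c2@4 c4@4, authorship ....
After op 6 (move_left): buffer="eucz" (len 4), cursors c1@2 c3@2 c2@3 c4@3, authorship ....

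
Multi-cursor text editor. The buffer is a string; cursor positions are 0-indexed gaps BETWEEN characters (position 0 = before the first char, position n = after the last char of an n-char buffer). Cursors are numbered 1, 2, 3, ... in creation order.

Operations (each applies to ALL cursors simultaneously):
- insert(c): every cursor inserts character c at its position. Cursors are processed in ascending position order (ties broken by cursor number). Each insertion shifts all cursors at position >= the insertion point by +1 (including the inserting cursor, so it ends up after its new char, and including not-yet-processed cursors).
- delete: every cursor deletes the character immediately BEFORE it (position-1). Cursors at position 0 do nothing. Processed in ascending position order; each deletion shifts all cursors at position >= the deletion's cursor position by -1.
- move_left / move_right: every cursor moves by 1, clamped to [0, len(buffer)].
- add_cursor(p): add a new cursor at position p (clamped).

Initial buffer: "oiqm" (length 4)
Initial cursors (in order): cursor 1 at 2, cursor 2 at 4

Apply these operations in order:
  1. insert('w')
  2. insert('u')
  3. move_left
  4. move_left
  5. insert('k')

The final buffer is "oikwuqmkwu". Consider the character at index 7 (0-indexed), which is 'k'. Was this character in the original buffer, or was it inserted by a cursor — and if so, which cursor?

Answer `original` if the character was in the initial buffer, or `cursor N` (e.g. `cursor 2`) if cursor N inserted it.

After op 1 (insert('w')): buffer="oiwqmw" (len 6), cursors c1@3 c2@6, authorship ..1..2
After op 2 (insert('u')): buffer="oiwuqmwu" (len 8), cursors c1@4 c2@8, authorship ..11..22
After op 3 (move_left): buffer="oiwuqmwu" (len 8), cursors c1@3 c2@7, authorship ..11..22
After op 4 (move_left): buffer="oiwuqmwu" (len 8), cursors c1@2 c2@6, authorship ..11..22
After op 5 (insert('k')): buffer="oikwuqmkwu" (len 10), cursors c1@3 c2@8, authorship ..111..222
Authorship (.=original, N=cursor N): . . 1 1 1 . . 2 2 2
Index 7: author = 2

Answer: cursor 2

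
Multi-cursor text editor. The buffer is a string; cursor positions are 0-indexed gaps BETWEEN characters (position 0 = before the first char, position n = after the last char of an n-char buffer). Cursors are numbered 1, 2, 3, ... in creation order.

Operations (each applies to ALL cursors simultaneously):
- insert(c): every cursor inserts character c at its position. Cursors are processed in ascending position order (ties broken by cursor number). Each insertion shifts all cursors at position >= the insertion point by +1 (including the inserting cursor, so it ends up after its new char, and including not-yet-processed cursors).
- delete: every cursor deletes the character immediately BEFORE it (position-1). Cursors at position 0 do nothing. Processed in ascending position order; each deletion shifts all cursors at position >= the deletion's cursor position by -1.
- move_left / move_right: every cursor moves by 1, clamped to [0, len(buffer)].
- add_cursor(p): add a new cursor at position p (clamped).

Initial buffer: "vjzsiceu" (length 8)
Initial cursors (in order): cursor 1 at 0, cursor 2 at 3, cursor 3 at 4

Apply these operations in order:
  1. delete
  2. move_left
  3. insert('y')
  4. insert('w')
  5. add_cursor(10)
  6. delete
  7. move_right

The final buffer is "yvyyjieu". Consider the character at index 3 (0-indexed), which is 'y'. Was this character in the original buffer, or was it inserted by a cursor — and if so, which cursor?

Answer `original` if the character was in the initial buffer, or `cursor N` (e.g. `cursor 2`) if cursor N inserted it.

After op 1 (delete): buffer="vjiceu" (len 6), cursors c1@0 c2@2 c3@2, authorship ......
After op 2 (move_left): buffer="vjiceu" (len 6), cursors c1@0 c2@1 c3@1, authorship ......
After op 3 (insert('y')): buffer="yvyyjiceu" (len 9), cursors c1@1 c2@4 c3@4, authorship 1.23.....
After op 4 (insert('w')): buffer="ywvyywwjiceu" (len 12), cursors c1@2 c2@7 c3@7, authorship 11.2323.....
After op 5 (add_cursor(10)): buffer="ywvyywwjiceu" (len 12), cursors c1@2 c2@7 c3@7 c4@10, authorship 11.2323.....
After op 6 (delete): buffer="yvyyjieu" (len 8), cursors c1@1 c2@4 c3@4 c4@6, authorship 1.23....
After op 7 (move_right): buffer="yvyyjieu" (len 8), cursors c1@2 c2@5 c3@5 c4@7, authorship 1.23....
Authorship (.=original, N=cursor N): 1 . 2 3 . . . .
Index 3: author = 3

Answer: cursor 3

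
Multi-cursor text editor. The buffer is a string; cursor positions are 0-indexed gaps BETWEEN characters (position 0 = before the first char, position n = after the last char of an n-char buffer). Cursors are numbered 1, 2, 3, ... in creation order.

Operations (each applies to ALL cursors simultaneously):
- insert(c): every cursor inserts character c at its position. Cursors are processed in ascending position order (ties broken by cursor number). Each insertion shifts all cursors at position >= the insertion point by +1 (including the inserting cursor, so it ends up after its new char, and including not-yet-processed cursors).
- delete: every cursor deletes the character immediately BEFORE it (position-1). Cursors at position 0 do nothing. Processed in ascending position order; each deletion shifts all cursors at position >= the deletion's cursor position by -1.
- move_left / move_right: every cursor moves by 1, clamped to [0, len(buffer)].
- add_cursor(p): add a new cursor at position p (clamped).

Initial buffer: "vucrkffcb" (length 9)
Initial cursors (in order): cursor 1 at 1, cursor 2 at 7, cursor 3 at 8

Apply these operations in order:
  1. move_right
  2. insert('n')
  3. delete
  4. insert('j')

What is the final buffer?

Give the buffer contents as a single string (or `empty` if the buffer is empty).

After op 1 (move_right): buffer="vucrkffcb" (len 9), cursors c1@2 c2@8 c3@9, authorship .........
After op 2 (insert('n')): buffer="vuncrkffcnbn" (len 12), cursors c1@3 c2@10 c3@12, authorship ..1......2.3
After op 3 (delete): buffer="vucrkffcb" (len 9), cursors c1@2 c2@8 c3@9, authorship .........
After op 4 (insert('j')): buffer="vujcrkffcjbj" (len 12), cursors c1@3 c2@10 c3@12, authorship ..1......2.3

Answer: vujcrkffcjbj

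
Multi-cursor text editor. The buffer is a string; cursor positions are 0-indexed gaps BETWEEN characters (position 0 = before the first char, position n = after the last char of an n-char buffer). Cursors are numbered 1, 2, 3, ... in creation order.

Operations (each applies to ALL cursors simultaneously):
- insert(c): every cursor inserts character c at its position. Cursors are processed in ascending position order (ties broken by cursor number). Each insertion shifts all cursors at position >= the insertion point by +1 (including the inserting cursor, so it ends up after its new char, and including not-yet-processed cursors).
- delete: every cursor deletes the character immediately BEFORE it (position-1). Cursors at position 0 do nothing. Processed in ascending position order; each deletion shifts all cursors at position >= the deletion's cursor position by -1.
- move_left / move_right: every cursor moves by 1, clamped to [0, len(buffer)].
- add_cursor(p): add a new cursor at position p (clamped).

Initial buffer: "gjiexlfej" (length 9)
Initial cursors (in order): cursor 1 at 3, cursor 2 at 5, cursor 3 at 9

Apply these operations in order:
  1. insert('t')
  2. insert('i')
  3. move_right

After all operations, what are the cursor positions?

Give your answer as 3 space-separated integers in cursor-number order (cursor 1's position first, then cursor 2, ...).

After op 1 (insert('t')): buffer="gjitextlfejt" (len 12), cursors c1@4 c2@7 c3@12, authorship ...1..2....3
After op 2 (insert('i')): buffer="gjitiextilfejti" (len 15), cursors c1@5 c2@9 c3@15, authorship ...11..22....33
After op 3 (move_right): buffer="gjitiextilfejti" (len 15), cursors c1@6 c2@10 c3@15, authorship ...11..22....33

Answer: 6 10 15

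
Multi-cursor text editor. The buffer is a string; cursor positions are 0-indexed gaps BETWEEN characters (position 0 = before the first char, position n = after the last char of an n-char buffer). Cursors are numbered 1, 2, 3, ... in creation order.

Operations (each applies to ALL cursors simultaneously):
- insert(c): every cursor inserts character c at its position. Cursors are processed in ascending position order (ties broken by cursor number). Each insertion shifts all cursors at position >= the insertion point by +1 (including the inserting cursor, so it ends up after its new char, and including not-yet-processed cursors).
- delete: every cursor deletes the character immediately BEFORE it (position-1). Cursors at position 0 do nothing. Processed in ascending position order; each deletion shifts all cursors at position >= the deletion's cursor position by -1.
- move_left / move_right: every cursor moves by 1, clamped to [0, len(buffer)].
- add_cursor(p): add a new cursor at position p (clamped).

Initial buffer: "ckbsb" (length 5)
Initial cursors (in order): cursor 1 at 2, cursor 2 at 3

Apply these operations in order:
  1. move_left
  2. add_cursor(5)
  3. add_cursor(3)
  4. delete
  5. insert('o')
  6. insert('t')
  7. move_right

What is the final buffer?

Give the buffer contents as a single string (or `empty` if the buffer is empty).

Answer: oootttsot

Derivation:
After op 1 (move_left): buffer="ckbsb" (len 5), cursors c1@1 c2@2, authorship .....
After op 2 (add_cursor(5)): buffer="ckbsb" (len 5), cursors c1@1 c2@2 c3@5, authorship .....
After op 3 (add_cursor(3)): buffer="ckbsb" (len 5), cursors c1@1 c2@2 c4@3 c3@5, authorship .....
After op 4 (delete): buffer="s" (len 1), cursors c1@0 c2@0 c4@0 c3@1, authorship .
After op 5 (insert('o')): buffer="oooso" (len 5), cursors c1@3 c2@3 c4@3 c3@5, authorship 124.3
After op 6 (insert('t')): buffer="oootttsot" (len 9), cursors c1@6 c2@6 c4@6 c3@9, authorship 124124.33
After op 7 (move_right): buffer="oootttsot" (len 9), cursors c1@7 c2@7 c4@7 c3@9, authorship 124124.33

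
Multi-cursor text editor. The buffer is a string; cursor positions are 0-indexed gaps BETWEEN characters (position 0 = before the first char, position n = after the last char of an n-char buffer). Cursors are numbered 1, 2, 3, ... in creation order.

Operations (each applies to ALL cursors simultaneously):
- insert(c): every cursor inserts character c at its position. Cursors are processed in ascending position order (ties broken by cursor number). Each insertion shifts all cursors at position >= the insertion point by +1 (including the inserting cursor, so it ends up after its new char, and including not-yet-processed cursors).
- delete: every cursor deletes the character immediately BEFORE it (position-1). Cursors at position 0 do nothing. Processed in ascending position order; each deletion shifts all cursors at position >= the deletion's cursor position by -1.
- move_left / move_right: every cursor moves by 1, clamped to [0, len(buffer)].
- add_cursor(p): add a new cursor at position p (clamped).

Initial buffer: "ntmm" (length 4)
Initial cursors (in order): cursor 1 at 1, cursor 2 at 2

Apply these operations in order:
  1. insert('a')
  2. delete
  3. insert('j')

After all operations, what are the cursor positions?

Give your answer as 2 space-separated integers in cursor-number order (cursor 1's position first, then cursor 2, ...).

Answer: 2 4

Derivation:
After op 1 (insert('a')): buffer="natamm" (len 6), cursors c1@2 c2@4, authorship .1.2..
After op 2 (delete): buffer="ntmm" (len 4), cursors c1@1 c2@2, authorship ....
After op 3 (insert('j')): buffer="njtjmm" (len 6), cursors c1@2 c2@4, authorship .1.2..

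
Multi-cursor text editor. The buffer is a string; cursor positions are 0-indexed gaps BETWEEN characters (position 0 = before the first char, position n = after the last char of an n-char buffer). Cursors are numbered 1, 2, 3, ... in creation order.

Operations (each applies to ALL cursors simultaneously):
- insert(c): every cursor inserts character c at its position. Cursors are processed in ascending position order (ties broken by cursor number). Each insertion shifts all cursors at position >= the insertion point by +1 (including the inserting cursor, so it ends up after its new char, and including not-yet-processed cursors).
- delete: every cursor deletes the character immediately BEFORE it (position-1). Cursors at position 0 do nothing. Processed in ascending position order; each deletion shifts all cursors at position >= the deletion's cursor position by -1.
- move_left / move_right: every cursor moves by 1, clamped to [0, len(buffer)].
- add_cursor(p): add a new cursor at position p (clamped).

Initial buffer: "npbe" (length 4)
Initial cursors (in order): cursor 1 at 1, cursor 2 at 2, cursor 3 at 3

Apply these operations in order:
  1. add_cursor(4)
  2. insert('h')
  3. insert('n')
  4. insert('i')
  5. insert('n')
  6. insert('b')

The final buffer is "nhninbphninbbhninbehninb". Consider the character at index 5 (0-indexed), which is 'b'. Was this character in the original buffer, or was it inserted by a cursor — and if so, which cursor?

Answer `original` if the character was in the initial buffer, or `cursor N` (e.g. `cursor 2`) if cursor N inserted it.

Answer: cursor 1

Derivation:
After op 1 (add_cursor(4)): buffer="npbe" (len 4), cursors c1@1 c2@2 c3@3 c4@4, authorship ....
After op 2 (insert('h')): buffer="nhphbheh" (len 8), cursors c1@2 c2@4 c3@6 c4@8, authorship .1.2.3.4
After op 3 (insert('n')): buffer="nhnphnbhnehn" (len 12), cursors c1@3 c2@6 c3@9 c4@12, authorship .11.22.33.44
After op 4 (insert('i')): buffer="nhniphnibhniehni" (len 16), cursors c1@4 c2@8 c3@12 c4@16, authorship .111.222.333.444
After op 5 (insert('n')): buffer="nhninphninbhninehnin" (len 20), cursors c1@5 c2@10 c3@15 c4@20, authorship .1111.2222.3333.4444
After op 6 (insert('b')): buffer="nhninbphninbbhninbehninb" (len 24), cursors c1@6 c2@12 c3@18 c4@24, authorship .11111.22222.33333.44444
Authorship (.=original, N=cursor N): . 1 1 1 1 1 . 2 2 2 2 2 . 3 3 3 3 3 . 4 4 4 4 4
Index 5: author = 1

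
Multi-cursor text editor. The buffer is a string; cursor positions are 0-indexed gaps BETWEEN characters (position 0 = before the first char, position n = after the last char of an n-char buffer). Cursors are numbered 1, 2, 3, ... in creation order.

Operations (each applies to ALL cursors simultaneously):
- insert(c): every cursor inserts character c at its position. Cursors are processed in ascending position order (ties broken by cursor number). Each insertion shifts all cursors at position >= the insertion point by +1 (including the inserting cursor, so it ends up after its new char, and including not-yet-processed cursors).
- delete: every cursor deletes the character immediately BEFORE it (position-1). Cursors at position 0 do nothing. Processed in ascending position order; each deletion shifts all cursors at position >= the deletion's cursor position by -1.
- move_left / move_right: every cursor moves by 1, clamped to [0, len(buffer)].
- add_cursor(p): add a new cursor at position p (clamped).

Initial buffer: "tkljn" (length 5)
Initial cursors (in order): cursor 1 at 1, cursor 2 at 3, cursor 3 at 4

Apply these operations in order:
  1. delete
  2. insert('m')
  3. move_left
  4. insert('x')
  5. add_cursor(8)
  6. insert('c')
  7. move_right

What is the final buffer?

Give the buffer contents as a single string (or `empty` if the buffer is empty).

After op 1 (delete): buffer="kn" (len 2), cursors c1@0 c2@1 c3@1, authorship ..
After op 2 (insert('m')): buffer="mkmmn" (len 5), cursors c1@1 c2@4 c3@4, authorship 1.23.
After op 3 (move_left): buffer="mkmmn" (len 5), cursors c1@0 c2@3 c3@3, authorship 1.23.
After op 4 (insert('x')): buffer="xmkmxxmn" (len 8), cursors c1@1 c2@6 c3@6, authorship 11.2233.
After op 5 (add_cursor(8)): buffer="xmkmxxmn" (len 8), cursors c1@1 c2@6 c3@6 c4@8, authorship 11.2233.
After op 6 (insert('c')): buffer="xcmkmxxccmnc" (len 12), cursors c1@2 c2@9 c3@9 c4@12, authorship 111.223233.4
After op 7 (move_right): buffer="xcmkmxxccmnc" (len 12), cursors c1@3 c2@10 c3@10 c4@12, authorship 111.223233.4

Answer: xcmkmxxccmnc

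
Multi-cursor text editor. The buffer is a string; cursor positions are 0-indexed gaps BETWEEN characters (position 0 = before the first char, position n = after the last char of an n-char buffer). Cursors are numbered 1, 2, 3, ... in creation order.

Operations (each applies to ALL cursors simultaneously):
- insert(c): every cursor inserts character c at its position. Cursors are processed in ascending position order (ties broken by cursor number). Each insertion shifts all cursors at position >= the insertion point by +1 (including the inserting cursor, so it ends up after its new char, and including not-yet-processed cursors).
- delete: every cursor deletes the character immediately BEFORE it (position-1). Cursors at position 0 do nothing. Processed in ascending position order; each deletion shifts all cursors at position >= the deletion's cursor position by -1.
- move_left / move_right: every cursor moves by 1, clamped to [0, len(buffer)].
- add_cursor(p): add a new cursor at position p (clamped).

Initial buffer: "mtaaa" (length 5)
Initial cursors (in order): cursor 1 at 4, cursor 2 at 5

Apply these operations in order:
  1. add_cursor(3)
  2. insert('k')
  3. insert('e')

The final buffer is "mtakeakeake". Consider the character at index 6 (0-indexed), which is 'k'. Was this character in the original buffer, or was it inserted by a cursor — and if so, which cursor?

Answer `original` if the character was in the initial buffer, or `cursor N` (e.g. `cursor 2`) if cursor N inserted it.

Answer: cursor 1

Derivation:
After op 1 (add_cursor(3)): buffer="mtaaa" (len 5), cursors c3@3 c1@4 c2@5, authorship .....
After op 2 (insert('k')): buffer="mtakakak" (len 8), cursors c3@4 c1@6 c2@8, authorship ...3.1.2
After op 3 (insert('e')): buffer="mtakeakeake" (len 11), cursors c3@5 c1@8 c2@11, authorship ...33.11.22
Authorship (.=original, N=cursor N): . . . 3 3 . 1 1 . 2 2
Index 6: author = 1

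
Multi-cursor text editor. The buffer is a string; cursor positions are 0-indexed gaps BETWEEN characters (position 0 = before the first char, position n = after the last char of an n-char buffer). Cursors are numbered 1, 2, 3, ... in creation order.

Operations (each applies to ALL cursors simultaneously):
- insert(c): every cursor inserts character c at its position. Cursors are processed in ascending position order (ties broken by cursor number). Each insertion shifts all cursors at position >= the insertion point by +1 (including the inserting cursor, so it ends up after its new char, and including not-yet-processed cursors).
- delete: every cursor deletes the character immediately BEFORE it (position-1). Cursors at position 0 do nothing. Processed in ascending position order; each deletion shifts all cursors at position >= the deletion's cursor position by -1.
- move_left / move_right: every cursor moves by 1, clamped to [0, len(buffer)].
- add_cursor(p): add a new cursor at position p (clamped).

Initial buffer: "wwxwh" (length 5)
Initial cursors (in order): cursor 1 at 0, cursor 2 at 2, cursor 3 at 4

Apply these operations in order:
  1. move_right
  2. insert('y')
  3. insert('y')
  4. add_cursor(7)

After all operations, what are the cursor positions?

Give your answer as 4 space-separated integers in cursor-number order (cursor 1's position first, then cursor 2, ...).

Answer: 3 7 11 7

Derivation:
After op 1 (move_right): buffer="wwxwh" (len 5), cursors c1@1 c2@3 c3@5, authorship .....
After op 2 (insert('y')): buffer="wywxywhy" (len 8), cursors c1@2 c2@5 c3@8, authorship .1..2..3
After op 3 (insert('y')): buffer="wyywxyywhyy" (len 11), cursors c1@3 c2@7 c3@11, authorship .11..22..33
After op 4 (add_cursor(7)): buffer="wyywxyywhyy" (len 11), cursors c1@3 c2@7 c4@7 c3@11, authorship .11..22..33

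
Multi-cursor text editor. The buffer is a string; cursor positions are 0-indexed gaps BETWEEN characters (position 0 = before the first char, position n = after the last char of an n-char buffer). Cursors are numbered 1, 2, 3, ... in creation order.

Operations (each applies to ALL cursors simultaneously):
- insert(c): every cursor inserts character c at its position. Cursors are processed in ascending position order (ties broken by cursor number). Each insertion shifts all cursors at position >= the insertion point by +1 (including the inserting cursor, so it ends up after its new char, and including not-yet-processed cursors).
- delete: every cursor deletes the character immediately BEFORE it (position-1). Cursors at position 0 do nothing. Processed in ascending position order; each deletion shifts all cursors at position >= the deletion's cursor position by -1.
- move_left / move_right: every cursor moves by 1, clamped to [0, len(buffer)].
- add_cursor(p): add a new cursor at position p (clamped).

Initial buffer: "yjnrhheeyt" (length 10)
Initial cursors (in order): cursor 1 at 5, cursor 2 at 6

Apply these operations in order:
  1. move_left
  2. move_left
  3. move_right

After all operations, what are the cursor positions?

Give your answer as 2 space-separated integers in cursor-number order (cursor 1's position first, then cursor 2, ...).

Answer: 4 5

Derivation:
After op 1 (move_left): buffer="yjnrhheeyt" (len 10), cursors c1@4 c2@5, authorship ..........
After op 2 (move_left): buffer="yjnrhheeyt" (len 10), cursors c1@3 c2@4, authorship ..........
After op 3 (move_right): buffer="yjnrhheeyt" (len 10), cursors c1@4 c2@5, authorship ..........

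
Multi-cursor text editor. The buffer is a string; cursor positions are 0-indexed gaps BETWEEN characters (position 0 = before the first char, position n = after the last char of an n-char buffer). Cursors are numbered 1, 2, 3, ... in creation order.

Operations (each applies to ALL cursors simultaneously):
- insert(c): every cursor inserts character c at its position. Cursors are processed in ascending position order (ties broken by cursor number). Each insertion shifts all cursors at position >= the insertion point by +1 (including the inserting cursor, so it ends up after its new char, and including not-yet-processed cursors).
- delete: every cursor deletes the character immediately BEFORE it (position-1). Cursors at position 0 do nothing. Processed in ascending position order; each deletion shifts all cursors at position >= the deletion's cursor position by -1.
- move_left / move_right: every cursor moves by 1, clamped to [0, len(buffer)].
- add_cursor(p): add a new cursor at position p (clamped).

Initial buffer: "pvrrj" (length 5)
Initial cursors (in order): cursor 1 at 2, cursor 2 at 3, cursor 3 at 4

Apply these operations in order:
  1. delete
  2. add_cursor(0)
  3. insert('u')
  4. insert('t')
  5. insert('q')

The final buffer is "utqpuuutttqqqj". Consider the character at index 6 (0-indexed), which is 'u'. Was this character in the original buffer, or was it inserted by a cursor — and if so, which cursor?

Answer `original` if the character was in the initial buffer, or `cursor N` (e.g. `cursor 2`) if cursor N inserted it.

Answer: cursor 3

Derivation:
After op 1 (delete): buffer="pj" (len 2), cursors c1@1 c2@1 c3@1, authorship ..
After op 2 (add_cursor(0)): buffer="pj" (len 2), cursors c4@0 c1@1 c2@1 c3@1, authorship ..
After op 3 (insert('u')): buffer="upuuuj" (len 6), cursors c4@1 c1@5 c2@5 c3@5, authorship 4.123.
After op 4 (insert('t')): buffer="utpuuutttj" (len 10), cursors c4@2 c1@9 c2@9 c3@9, authorship 44.123123.
After op 5 (insert('q')): buffer="utqpuuutttqqqj" (len 14), cursors c4@3 c1@13 c2@13 c3@13, authorship 444.123123123.
Authorship (.=original, N=cursor N): 4 4 4 . 1 2 3 1 2 3 1 2 3 .
Index 6: author = 3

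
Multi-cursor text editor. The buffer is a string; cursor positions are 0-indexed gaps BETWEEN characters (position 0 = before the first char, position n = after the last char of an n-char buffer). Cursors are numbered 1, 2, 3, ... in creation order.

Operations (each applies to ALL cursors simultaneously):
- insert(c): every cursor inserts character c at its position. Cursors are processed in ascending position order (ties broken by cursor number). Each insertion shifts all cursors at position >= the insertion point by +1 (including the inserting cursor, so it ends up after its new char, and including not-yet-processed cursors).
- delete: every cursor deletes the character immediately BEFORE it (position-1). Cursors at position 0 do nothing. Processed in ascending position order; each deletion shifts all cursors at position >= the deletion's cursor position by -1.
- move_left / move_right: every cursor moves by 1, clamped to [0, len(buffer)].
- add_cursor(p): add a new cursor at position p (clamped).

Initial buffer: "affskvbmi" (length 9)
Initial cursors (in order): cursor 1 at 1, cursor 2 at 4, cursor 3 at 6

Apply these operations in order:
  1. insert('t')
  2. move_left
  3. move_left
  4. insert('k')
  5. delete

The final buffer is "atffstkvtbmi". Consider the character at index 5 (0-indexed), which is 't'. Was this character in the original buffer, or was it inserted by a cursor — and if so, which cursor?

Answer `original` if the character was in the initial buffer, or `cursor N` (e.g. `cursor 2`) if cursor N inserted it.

After op 1 (insert('t')): buffer="atffstkvtbmi" (len 12), cursors c1@2 c2@6 c3@9, authorship .1...2..3...
After op 2 (move_left): buffer="atffstkvtbmi" (len 12), cursors c1@1 c2@5 c3@8, authorship .1...2..3...
After op 3 (move_left): buffer="atffstkvtbmi" (len 12), cursors c1@0 c2@4 c3@7, authorship .1...2..3...
After op 4 (insert('k')): buffer="katffkstkkvtbmi" (len 15), cursors c1@1 c2@6 c3@10, authorship 1.1..2.2.3.3...
After op 5 (delete): buffer="atffstkvtbmi" (len 12), cursors c1@0 c2@4 c3@7, authorship .1...2..3...
Authorship (.=original, N=cursor N): . 1 . . . 2 . . 3 . . .
Index 5: author = 2

Answer: cursor 2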